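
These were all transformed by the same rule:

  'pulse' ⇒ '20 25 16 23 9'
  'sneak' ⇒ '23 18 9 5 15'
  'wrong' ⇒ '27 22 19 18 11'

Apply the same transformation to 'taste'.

p is letter #16 and maps to 20: an offset of 4. Letters become their 1-based position plus 4 (so a→5, b→6, …).
On taste: t=20→24, a=1→5, s=19→23, t=20→24, e=5→9.

24 5 23 24 9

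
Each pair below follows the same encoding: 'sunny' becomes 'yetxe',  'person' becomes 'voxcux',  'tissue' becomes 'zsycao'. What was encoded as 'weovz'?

quilt

It's a Vigenère-style cipher with numeric key [6,10]: position i shifts by key[i mod 2].
Undoing it on weovz: w−6=q, e−10=u, o−6=i, v−10=l, z−6=t.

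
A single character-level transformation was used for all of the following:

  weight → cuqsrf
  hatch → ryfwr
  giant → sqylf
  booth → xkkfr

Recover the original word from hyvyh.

w(22)→c(2) and e(4)→u(20) fit y≡25x+24 (mod 26); the inverse of 25 mod 26 is 25. This is an affine cipher: with a=0,…,z=25, each position x becomes (25x+24) mod 26.
Undoing it on hyvyh: h(7)→25·(7−24)≡17=r; y(24)→25·(24−24)≡0=a; v(21)→25·(21−24)≡3=d; y(24)→25·(24−24)≡0=a; h(7)→25·(7−24)≡17=r (all mod 26).

radar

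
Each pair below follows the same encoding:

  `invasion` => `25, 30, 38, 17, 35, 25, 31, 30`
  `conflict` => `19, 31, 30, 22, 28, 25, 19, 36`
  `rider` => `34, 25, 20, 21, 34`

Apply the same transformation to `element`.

i is letter #9 and maps to 25: an offset of 16. Each letter is replaced by its alphabet position (a=1..z=26) + 16.
For element: e=5→21, l=12→28, e=5→21, m=13→29, e=5→21, n=14→30, t=20→36.

21, 28, 21, 29, 21, 30, 36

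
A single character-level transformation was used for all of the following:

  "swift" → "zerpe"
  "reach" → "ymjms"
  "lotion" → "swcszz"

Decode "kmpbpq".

In swift: s→z is +7, w→e is +8, i→r is +9, f→p is +10 — the shift increases by 1 each position. Letter i (0-indexed) is shifted by i+7, so successive shifts are 7, 8, 9, ….
Undoing it on kmpbpq: k−7=d, m−8=e, p−9=g, b−10=r, p−11=e, q−12=e.

degree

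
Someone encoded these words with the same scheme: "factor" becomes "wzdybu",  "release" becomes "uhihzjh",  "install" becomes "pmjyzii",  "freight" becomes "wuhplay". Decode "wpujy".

f(5)→w(22) and a(0)→z(25) fit y≡15x+25 (mod 26); the inverse of 15 mod 26 is 7. This is an affine cipher: with a=0,…,z=25, each position x becomes (15x+25) mod 26.
Reversing it on wpujy: w(22)→7·(22−25)≡5=f; p(15)→7·(15−25)≡8=i; u(20)→7·(20−25)≡17=r; j(9)→7·(9−25)≡18=s; y(24)→7·(24−25)≡19=t (all mod 26).

first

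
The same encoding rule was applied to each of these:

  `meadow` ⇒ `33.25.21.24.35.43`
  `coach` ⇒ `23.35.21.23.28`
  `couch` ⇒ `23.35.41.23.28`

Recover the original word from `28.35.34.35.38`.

m is letter #13 and maps to 33: an offset of 20. Each letter is replaced by its alphabet position (a=1..z=26) + 20.
Decoding 28.35.34.35.38: 28→(28−20)÷1=8=h, 35→(35−20)÷1=15=o, 34→(34−20)÷1=14=n, 35→(35−20)÷1=15=o, 38→(38−20)÷1=18=r.

honor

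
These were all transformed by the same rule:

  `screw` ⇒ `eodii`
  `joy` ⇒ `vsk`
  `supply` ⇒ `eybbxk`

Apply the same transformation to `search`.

The shift depends on letter class: consonant s→e is +12, but vowel e→i is +4. Vowels shift forward by 4 and consonants shift forward by 12.
On search: s(cons)+12=e, e(vowel)+4=i, a(vowel)+4=e, r(cons)+12=d, c(cons)+12=o, h(cons)+12=t.

eiedot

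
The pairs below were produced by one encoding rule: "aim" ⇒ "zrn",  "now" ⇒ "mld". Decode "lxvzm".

Each pair mirrors across the alphabet (a↔z, i↔r, m↔n): positions sum to 25. Each letter is replaced by its mirror in the alphabet: a↔z, b↔y, c↔x, and so on (the Atbash cipher).
Undoing it on lxvzm: l↔o, x↔c, v↔e, z↔a, m↔n.

ocean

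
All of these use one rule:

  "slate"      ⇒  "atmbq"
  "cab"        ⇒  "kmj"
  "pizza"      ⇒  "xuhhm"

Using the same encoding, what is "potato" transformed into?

Vowels shift forward by 12 and consonants shift forward by 8.
On potato: p(cons)+8=x, o(vowel)+12=a, t(cons)+8=b, a(vowel)+12=m, t(cons)+8=b, o(vowel)+12=a.

xabmba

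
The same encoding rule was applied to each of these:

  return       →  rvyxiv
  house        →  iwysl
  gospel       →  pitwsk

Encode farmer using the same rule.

viqvej

The output letters match the input read backwards, each shifted +4: return reversed is nruter. Two steps: reverse the string, then apply a Caesar shift of +4.
On farmer: reverse → remraf; then shift: r+4=v, e+4=i, m+4=q, r+4=v, a+4=e, f+4=j.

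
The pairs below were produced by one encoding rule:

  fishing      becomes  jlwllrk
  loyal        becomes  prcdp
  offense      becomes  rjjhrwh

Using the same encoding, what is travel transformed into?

The shift depends on letter class: consonant f→j is +4, but vowel i→l is +3. The rule splits by letter class: vowels +3, consonants +4.
For travel: t(cons)+4=x, r(cons)+4=v, a(vowel)+3=d, v(cons)+4=z, e(vowel)+3=h, l(cons)+4=p.

xvdzhp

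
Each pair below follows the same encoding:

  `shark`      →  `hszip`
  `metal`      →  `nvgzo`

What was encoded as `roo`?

Each pair mirrors across the alphabet (s↔h, h↔s, a↔z): positions sum to 25. Each letter is replaced by its mirror in the alphabet: a↔z, b↔y, c↔x, and so on (the Atbash cipher).
Decoding roo: r↔i, o↔l, o↔l.

ill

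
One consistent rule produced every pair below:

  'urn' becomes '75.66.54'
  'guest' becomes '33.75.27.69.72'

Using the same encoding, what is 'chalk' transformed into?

21.36.15.48.45

The formula is n = 3×(alphabet index, a=1) + 12.
On chalk: c=3→21, h=8→36, a=1→15, l=12→48, k=11→45.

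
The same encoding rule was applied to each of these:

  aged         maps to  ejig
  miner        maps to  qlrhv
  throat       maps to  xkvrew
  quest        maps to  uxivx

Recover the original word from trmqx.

Shifts by position in aged: pos 0: a→e (+4), pos 1: g→j (+3), pos 2: e→i (+4), pos 3: d→g (+3) — repeating every 2. The shifts repeat in a cycle of length 2: positions 0,1,… shift by +4, +3, then the pattern repeats.
Reversing it on trmqx: t−4=p, r−3=o, m−4=i, q−3=n, x−4=t.

point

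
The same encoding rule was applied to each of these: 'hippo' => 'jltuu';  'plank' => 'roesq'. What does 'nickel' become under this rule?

In hippo: h→j is +2, i→l is +3, p→t is +4, p→u is +5 — the shift increases by 1 each position. The shift increases by 1 at each position, starting from +2: 2, 3, 4, ….
For nickel: n+2=p, i+3=l, c+4=g, k+5=p, e+6=k, l+7=s.

plgpks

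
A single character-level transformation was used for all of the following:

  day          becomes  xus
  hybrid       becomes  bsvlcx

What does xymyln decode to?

desert

Compare letters: d→x is +20, a→u is +20, y→s is +20 — a constant shift. Each letter is shifted forward by 20 in the alphabet (a Caesar shift of +20).
Decoding xymyln: x−20=d, y−20=e, m−20=s, y−20=e, l−20=r, n−20=t.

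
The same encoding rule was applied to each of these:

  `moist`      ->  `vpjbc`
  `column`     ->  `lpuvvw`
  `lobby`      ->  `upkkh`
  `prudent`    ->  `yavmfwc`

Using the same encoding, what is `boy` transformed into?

kph

The shift depends on letter class: consonant m→v is +9, but vowel o→p is +1. The rule splits by letter class: vowels +1, consonants +9.
For boy: b(cons)+9=k, o(vowel)+1=p, y(cons)+9=h.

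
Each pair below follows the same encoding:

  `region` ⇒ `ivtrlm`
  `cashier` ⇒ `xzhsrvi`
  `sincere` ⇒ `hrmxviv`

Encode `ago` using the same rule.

Each pair mirrors across the alphabet (r↔i, e↔v, g↔t): positions sum to 25. Each letter is replaced by its mirror in the alphabet: a↔z, b↔y, c↔x, and so on (the Atbash cipher).
Applying it to ago: a↔z, g↔t, o↔l.

ztl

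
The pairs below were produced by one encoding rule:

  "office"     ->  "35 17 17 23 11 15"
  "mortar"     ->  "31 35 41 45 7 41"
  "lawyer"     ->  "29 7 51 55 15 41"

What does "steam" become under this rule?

43 45 15 7 31

o(#15)→35 and f(#6)→17: differences scale by 2, so n = 2·pos + 5. With a=1..z=26, the number is 2·pos + 5.
Applying it to steam: s=19→43, t=20→45, e=5→15, a=1→7, m=13→31.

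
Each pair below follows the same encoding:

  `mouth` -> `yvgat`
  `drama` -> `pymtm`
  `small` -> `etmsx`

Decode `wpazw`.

The shifts repeat in a cycle of length 2: positions 0,1,… shift by +12, +7, then the pattern repeats.
Undoing it on wpazw: w−12=k, p−7=i, a−12=o, z−7=s, w−12=k.

kiosk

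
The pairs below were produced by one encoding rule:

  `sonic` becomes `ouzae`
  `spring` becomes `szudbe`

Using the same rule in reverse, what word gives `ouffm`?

attic

The output letters match the input read backwards, each shifted +12: sonic reversed is cinos. The word is reversed, then every letter is shifted forward by 12.
Decoding ouffm: shift back: o−12=c, u−12=i, f−12=t, f−12=t, m−12=a → citta; then reverse → attic.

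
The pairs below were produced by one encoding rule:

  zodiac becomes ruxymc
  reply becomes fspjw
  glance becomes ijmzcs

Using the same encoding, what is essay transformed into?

This is an affine cipher: with a=0,…,z=25, each position x becomes (21x+12) mod 26.
For essay: e(4)→21·4+12≡18=s; s(18)→21·18+12≡0=a; s(18)→21·18+12≡0=a; a(0)→21·0+12≡12=m; y(24)→21·24+12≡22=w (all mod 26).

saamw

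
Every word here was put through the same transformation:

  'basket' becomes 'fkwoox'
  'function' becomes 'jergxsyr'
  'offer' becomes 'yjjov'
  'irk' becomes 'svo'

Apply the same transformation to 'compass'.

The shift depends on letter class: consonant b→f is +4, but vowel a→k is +10. Two shifts are in play — +10 for a/e/i/o/u, +4 for every other letter.
For compass: c(cons)+4=g, o(vowel)+10=y, m(cons)+4=q, p(cons)+4=t, a(vowel)+10=k, s(cons)+4=w, s(cons)+4=w.

gyqtkww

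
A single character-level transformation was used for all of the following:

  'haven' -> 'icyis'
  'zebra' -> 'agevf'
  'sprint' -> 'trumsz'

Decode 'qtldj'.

The shift increases by 1 at each position, starting from +1: 1, 2, 3, ….
Decoding qtldj: q−1=p, t−2=r, l−3=i, d−4=z, j−5=e.

prize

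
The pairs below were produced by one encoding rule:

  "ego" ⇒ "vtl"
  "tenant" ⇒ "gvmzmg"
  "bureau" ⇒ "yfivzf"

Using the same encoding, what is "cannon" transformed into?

xzmmlm

Each pair mirrors across the alphabet (e↔v, g↔t, o↔l): positions sum to 25. Letters are reflected about the middle of the alphabet (position → 25−position): Atbash.
Applying it to cannon: c↔x, a↔z, n↔m, n↔m, o↔l, n↔m.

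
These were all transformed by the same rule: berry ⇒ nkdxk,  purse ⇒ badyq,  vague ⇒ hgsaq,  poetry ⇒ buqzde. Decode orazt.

cloth

Shifts by position in berry: pos 0: b→n (+12), pos 1: e→k (+6), pos 2: r→d (+12), pos 3: r→x (+6) — repeating every 2. The shifts repeat in a cycle of length 2: positions 0,1,… shift by +12, +6, then the pattern repeats.
Reversing it on orazt: o−12=c, r−6=l, a−12=o, z−6=t, t−12=h.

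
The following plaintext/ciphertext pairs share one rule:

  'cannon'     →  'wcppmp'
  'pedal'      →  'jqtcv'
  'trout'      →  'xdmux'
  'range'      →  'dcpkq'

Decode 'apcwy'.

snack

Each letter's alphabet position (a=0..z=25) is mapped through 23·x+2 mod 26 — an affine cipher.
Reversing it on apcwy: a(0)→17·(0−2)≡18=s; p(15)→17·(15−2)≡13=n; c(2)→17·(2−2)≡0=a; w(22)→17·(22−2)≡2=c; y(24)→17·(24−2)≡10=k (all mod 26).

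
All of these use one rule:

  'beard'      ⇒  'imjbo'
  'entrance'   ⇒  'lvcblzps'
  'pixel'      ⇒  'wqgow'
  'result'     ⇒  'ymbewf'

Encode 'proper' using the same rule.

In beard: b→i is +7, e→m is +8, a→j is +9, r→b is +10 — the shift increases by 1 each position. Letter i (0-indexed) is shifted by i+7, so successive shifts are 7, 8, 9, ….
Applying it to proper: p+7=w, r+8=z, o+9=x, p+10=z, e+11=p, r+12=d.

wzxzpd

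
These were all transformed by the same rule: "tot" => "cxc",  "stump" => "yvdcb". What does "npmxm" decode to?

Two steps: reverse the string, then apply a Caesar shift of +9.
Decoding npmxm: shift back: n−9=e, p−9=g, m−9=d, x−9=o, m−9=d → egdod; then reverse → dodge.

dodge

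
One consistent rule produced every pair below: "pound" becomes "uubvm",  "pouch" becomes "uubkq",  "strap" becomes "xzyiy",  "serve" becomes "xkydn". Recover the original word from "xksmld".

select

The shift increases by 1 at each position, starting from +5: 5, 6, 7, ….
Reversing it on xksmld: x−5=s, k−6=e, s−7=l, m−8=e, l−9=c, d−10=t.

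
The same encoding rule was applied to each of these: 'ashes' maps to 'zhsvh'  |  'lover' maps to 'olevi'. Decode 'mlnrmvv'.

nominee

Each pair mirrors across the alphabet (a↔z, s↔h, h↔s): positions sum to 25. Letters are reflected about the middle of the alphabet (position → 25−position): Atbash.
Undoing it on mlnrmvv: m↔n, l↔o, n↔m, r↔i, m↔n, v↔e, v↔e.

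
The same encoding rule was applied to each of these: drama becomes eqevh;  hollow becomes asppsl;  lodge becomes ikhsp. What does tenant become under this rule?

Two steps: reverse the string, then apply a Caesar shift of +4.
On tenant: reverse → tnanet; then shift: t+4=x, n+4=r, a+4=e, n+4=r, e+4=i, t+4=x.

xrerix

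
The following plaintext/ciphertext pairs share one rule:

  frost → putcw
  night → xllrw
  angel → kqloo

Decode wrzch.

mouse

The shifts repeat in a cycle of length 3: positions 0,1,… shift by +10, +3, +5, then the pattern repeats.
Undoing it on wrzch: w−10=m, r−3=o, z−5=u, c−10=s, h−3=e.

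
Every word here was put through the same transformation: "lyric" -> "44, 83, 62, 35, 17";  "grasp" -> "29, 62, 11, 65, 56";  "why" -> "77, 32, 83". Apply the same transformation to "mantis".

47, 11, 50, 68, 35, 65

The formula is n = 3×(alphabet index, a=1) + 8.
Applying it to mantis: m=13→47, a=1→11, n=14→50, t=20→68, i=9→35, s=19→65.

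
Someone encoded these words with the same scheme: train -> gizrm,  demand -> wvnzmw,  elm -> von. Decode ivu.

Each pair mirrors across the alphabet (t↔g, r↔i, a↔z): positions sum to 25. Each letter is replaced by its mirror in the alphabet: a↔z, b↔y, c↔x, and so on (the Atbash cipher).
Undoing it on ivu: i↔r, v↔e, u↔f.

ref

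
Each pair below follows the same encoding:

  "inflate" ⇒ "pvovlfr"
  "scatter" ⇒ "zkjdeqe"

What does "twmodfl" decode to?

In inflate: i→p is +7, n→v is +8, f→o is +9, l→v is +10 — the shift increases by 1 each position. Letter i (0-indexed) is shifted by i+7, so successive shifts are 7, 8, 9, ….
Reversing it on twmodfl: t−7=m, w−8=o, m−9=d, o−10=e, d−11=s, f−12=t, l−13=y.

modesty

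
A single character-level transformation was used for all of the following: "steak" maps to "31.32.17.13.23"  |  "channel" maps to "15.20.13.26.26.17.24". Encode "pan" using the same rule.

s is letter #19 and maps to 31: an offset of 12. Each letter is replaced by its alphabet position (a=1..z=26) + 12.
For pan: p=16→28, a=1→13, n=14→26.

28.13.26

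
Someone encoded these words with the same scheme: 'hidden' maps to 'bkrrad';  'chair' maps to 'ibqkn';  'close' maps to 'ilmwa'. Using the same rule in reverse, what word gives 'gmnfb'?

h(7)→b(1) and i(8)→k(10) fit y≡9x+16 (mod 26); the inverse of 9 mod 26 is 3. Treating letters as 0–25, the rule is x ↦ 9x + 16 (mod 26).
Undoing it on gmnfb: g(6)→3·(6−16)≡22=w; m(12)→3·(12−16)≡14=o; n(13)→3·(13−16)≡17=r; f(5)→3·(5−16)≡19=t; b(1)→3·(1−16)≡7=h (all mod 26).

worth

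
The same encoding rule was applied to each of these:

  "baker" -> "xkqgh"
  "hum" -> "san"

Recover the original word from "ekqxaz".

The output letters match the input read backwards, each shifted +6: baker reversed is rekab. Two steps: reverse the string, then apply a Caesar shift of +6.
Decoding ekqxaz: shift back: e−6=y, k−6=e, q−6=k, x−6=r, a−6=u, z−6=t → yekrut; then reverse → turkey.

turkey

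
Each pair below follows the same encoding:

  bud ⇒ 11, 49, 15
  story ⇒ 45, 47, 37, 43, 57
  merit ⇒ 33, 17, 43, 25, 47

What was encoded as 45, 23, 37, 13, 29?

With a=1..z=26, the number is 2·pos + 7.
Decoding 45, 23, 37, 13, 29: 45→(45−7)÷2=19=s, 23→(23−7)÷2=8=h, 37→(37−7)÷2=15=o, 13→(13−7)÷2=3=c, 29→(29−7)÷2=11=k.

shock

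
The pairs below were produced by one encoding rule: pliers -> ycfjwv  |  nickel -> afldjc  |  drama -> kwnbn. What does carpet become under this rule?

p(15)→y(24) and l(11)→c(2) fit y≡25x+13 (mod 26); the inverse of 25 mod 26 is 25. Treating letters as 0–25, the rule is x ↦ 25x + 13 (mod 26).
For carpet: c(2)→25·2+13≡11=l; a(0)→25·0+13≡13=n; r(17)→25·17+13≡22=w; p(15)→25·15+13≡24=y; e(4)→25·4+13≡9=j; t(19)→25·19+13≡20=u (all mod 26).

lnwyju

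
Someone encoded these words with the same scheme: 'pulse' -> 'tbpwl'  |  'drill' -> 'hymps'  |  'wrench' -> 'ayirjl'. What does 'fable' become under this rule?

The shifts repeat in a cycle of length 3: positions 0,1,… shift by +4, +7, +4, then the pattern repeats.
Applying it to fable: f+4=j, a+7=h, b+4=f, l+4=p, e+7=l.

jhfpl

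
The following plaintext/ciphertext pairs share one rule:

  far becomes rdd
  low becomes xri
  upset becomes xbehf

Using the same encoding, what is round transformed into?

drxzp

The shift depends on letter class: consonant f→r is +12, but vowel a→d is +3. Vowels shift forward by 3 and consonants shift forward by 12.
For round: r(cons)+12=d, o(vowel)+3=r, u(vowel)+3=x, n(cons)+12=z, d(cons)+12=p.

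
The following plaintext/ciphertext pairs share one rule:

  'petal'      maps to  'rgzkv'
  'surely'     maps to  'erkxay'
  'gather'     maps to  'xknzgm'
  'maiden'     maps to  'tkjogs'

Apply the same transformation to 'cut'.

zai

The output letters match the input read backwards, each shifted +6: petal reversed is latep. Two steps: reverse the string, then apply a Caesar shift of +6.
For cut: reverse → tuc; then shift: t+6=z, u+6=a, c+6=i.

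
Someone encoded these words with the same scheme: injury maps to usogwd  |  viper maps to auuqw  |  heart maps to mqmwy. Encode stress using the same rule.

The shift depends on letter class: consonant n→s is +5, but vowel i→u is +12. Two shifts are in play — +12 for a/e/i/o/u, +5 for every other letter.
On stress: s(cons)+5=x, t(cons)+5=y, r(cons)+5=w, e(vowel)+12=q, s(cons)+5=x, s(cons)+5=x.

xywqxx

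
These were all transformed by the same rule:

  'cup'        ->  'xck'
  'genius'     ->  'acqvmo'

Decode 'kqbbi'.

Two steps: reverse the string, then apply a Caesar shift of +8.
Reversing it on kqbbi: shift back: k−8=c, q−8=i, b−8=t, b−8=t, i−8=a → citta; then reverse → attic.

attic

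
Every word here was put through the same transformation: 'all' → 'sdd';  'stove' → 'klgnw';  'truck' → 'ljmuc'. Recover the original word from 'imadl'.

quilt

Compare letters: a→s is +18, l→d is +18, l→d is +18 — a constant shift. Each letter is shifted forward by 18 in the alphabet (a Caesar shift of +18).
Undoing it on imadl: i−18=q, m−18=u, a−18=i, d−18=l, l−18=t.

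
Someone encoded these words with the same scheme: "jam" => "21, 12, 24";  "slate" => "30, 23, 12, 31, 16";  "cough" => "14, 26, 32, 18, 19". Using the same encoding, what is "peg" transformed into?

j is letter #10 and maps to 21: an offset of 11. Each letter is replaced by its alphabet position (a=1..z=26) + 11.
For peg: p=16→27, e=5→16, g=7→18.

27, 16, 18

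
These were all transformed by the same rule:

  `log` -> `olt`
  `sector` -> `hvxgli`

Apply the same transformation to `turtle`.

Each pair mirrors across the alphabet (l↔o, o↔l, g↔t): positions sum to 25. Letters are reflected about the middle of the alphabet (position → 25−position): Atbash.
For turtle: t↔g, u↔f, r↔i, t↔g, l↔o, e↔v.

gfigov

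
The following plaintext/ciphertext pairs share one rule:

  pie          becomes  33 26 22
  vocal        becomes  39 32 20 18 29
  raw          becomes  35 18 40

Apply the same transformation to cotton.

20 32 37 37 32 31

The number is (letter's place in the alphabet, a=1) + 17.
Applying it to cotton: c=3→20, o=15→32, t=20→37, t=20→37, o=15→32, n=14→31.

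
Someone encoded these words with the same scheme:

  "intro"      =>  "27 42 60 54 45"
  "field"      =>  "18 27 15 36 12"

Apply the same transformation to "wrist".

69 54 27 57 60

Each letter becomes 3×(its alphabet position, a=1..z=26).
For wrist: w=23→69, r=18→54, i=9→27, s=19→57, t=20→60.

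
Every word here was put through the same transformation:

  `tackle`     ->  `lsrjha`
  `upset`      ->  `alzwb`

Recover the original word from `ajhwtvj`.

Two steps: reverse the string, then apply a Caesar shift of +7.
Reversing it on ajhwtvj: shift back: a−7=t, j−7=c, h−7=a, w−7=p, t−7=m, v−7=o, j−7=c → tcapmoc; then reverse → compact.

compact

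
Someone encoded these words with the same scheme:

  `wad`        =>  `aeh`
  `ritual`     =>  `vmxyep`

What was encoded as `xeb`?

This is a Caesar cipher with shift 4.
Reversing it on xeb: x−4=t, e−4=a, b−4=x.

tax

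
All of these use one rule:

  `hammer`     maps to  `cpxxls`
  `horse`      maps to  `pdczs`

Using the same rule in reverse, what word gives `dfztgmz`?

The output letters match the input read backwards, each shifted +11: hammer reversed is remmah. Read the word backwards and shift each letter +11.
Reversing it on dfztgmz: shift back: d−11=s, f−11=u, z−11=o, t−11=i, g−11=v, m−11=b, z−11=o → suoivbo; then reverse → obvious.

obvious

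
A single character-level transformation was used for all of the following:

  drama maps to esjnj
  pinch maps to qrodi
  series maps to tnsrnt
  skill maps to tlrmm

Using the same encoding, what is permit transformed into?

qnsnru

The shift depends on letter class: consonant d→e is +1, but vowel a→j is +9. The rule splits by letter class: vowels +9, consonants +1.
On permit: p(cons)+1=q, e(vowel)+9=n, r(cons)+1=s, m(cons)+1=n, i(vowel)+9=r, t(cons)+1=u.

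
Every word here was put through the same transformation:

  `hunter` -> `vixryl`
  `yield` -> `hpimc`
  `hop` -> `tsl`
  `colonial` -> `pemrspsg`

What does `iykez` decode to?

The word is reversed, then every letter is shifted forward by 4.
Reversing it on iykez: shift back: i−4=e, y−4=u, k−4=g, e−4=a, z−4=v → eugav; then reverse → vague.

vague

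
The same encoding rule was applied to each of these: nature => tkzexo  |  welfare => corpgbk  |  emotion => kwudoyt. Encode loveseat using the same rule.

A repeating key of period 2 is used — shifts +6, +10 over and over.
For loveseat: l+6=r, o+10=y, v+6=b, e+10=o, s+6=y, e+10=o, a+6=g, t+10=d.

ryboyogd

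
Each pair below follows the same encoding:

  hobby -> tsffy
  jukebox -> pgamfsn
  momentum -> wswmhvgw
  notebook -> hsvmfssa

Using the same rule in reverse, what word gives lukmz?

laser

h(7)→t(19) and o(14)→s(18) fit y≡11x+20 (mod 26); the inverse of 11 mod 26 is 19. Each letter's alphabet position (a=0..z=25) is mapped through 11·x+20 mod 26 — an affine cipher.
Decoding lukmz: l(11)→19·(11−20)≡11=l; u(20)→19·(20−20)≡0=a; k(10)→19·(10−20)≡18=s; m(12)→19·(12−20)≡4=e; z(25)→19·(25−20)≡17=r (all mod 26).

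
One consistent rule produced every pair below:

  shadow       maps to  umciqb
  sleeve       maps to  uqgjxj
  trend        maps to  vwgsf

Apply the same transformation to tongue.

Shifts by position in shadow: pos 0: s→u (+2), pos 1: h→m (+5), pos 2: a→c (+2), pos 3: d→i (+5) — repeating every 2. It's a Vigenère-style cipher with numeric key [2,5]: position i shifts by key[i mod 2].
On tongue: t+2=v, o+5=t, n+2=p, g+5=l, u+2=w, e+5=j.

vtplwj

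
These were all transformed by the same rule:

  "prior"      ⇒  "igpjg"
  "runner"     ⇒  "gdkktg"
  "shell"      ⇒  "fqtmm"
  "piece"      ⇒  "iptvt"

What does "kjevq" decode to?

p(15)→i(8) and r(17)→g(6) fit y≡25x+23 (mod 26); the inverse of 25 mod 26 is 25. Treating letters as 0–25, the rule is x ↦ 25x + 23 (mod 26).
Decoding kjevq: k(10)→25·(10−23)≡13=n; j(9)→25·(9−23)≡14=o; e(4)→25·(4−23)≡19=t; v(21)→25·(21−23)≡2=c; q(16)→25·(16−23)≡7=h (all mod 26).

notch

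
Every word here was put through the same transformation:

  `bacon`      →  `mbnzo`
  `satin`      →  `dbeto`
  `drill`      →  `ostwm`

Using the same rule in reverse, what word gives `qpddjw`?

fossil

The shifts repeat in a cycle of length 3: positions 0,1,… shift by +11, +1, +11, then the pattern repeats.
Decoding qpddjw: q−11=f, p−1=o, d−11=s, d−11=s, j−1=i, w−11=l.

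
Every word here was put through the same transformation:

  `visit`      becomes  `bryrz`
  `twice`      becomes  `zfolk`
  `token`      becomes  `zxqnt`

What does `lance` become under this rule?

A repeating key of period 2 is used — shifts +6, +9 over and over.
For lance: l+6=r, a+9=j, n+6=t, c+9=l, e+6=k.

rjtlk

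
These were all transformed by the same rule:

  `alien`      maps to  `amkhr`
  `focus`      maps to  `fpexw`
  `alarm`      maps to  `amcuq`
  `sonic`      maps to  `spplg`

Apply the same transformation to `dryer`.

In alien: a→a is +0, l→m is +1, i→k is +2, e→h is +3 — the shift increases by 1 each position. The shift increases by 1 at each position, starting from +0: 0, 1, 2, ….
On dryer: d+0=d, r+1=s, y+2=a, e+3=h, r+4=v.

dsahv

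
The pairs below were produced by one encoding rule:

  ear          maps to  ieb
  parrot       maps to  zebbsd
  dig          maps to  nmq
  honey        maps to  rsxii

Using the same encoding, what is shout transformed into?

crsyd

The shift depends on letter class: consonant r→b is +10, but vowel e→i is +4. Vowels shift forward by 4 and consonants shift forward by 10.
For shout: s(cons)+10=c, h(cons)+10=r, o(vowel)+4=s, u(vowel)+4=y, t(cons)+10=d.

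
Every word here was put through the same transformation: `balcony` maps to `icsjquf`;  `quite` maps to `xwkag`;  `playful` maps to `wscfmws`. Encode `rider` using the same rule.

ykkgy

Vowels shift forward by 2 and consonants shift forward by 7.
Applying it to rider: r(cons)+7=y, i(vowel)+2=k, d(cons)+7=k, e(vowel)+2=g, r(cons)+7=y.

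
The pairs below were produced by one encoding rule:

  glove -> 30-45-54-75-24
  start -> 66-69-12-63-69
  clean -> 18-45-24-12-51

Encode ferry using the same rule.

27-24-63-63-84

The formula is n = 3×(alphabet index, a=1) + 9.
Applying it to ferry: f=6→27, e=5→24, r=18→63, r=18→63, y=25→84.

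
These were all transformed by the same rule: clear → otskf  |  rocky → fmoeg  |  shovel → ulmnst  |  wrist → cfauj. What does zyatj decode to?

built

c(2)→o(14) and l(11)→t(19) fit y≡15x+10 (mod 26); the inverse of 15 mod 26 is 7. Treating letters as 0–25, the rule is x ↦ 15x + 10 (mod 26).
Undoing it on zyatj: z(25)→7·(25−10)≡1=b; y(24)→7·(24−10)≡20=u; a(0)→7·(0−10)≡8=i; t(19)→7·(19−10)≡11=l; j(9)→7·(9−10)≡19=t (all mod 26).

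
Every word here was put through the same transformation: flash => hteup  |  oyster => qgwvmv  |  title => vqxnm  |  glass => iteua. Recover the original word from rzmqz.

Shifts by position in flash: pos 0: f→h (+2), pos 1: l→t (+8), pos 2: a→e (+4), pos 3: s→u (+2), pos 4: h→p (+8) — repeating every 3. A repeating key of period 3 is used — shifts +2, +8, +4 over and over.
Undoing it on rzmqz: r−2=p, z−8=r, m−4=i, q−2=o, z−8=r.

prior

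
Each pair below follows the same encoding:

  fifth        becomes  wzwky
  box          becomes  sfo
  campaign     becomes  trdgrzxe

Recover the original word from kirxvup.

Compare letters: f→w is +17, i→z is +17, f→w is +17 — a constant shift. It's a constant shift of +17 (ROT17).
Decoding kirxvup: k−17=t, i−17=r, r−17=a, x−17=g, v−17=e, u−17=d, p−17=y.

tragedy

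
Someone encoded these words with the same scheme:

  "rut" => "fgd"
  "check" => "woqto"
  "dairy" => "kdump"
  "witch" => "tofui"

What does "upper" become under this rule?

dqbbg

The output letters match the input read backwards, each shifted +12: rut reversed is tur. The word is reversed, then every letter is shifted forward by 12.
On upper: reverse → reppu; then shift: r+12=d, e+12=q, p+12=b, p+12=b, u+12=g.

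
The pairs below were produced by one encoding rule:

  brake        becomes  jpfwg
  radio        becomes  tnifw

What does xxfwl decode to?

The word is reversed, then every letter is shifted forward by 5.
Undoing it on xxfwl: shift back: x−5=s, x−5=s, f−5=a, w−5=r, l−5=g → ssarg; then reverse → grass.

grass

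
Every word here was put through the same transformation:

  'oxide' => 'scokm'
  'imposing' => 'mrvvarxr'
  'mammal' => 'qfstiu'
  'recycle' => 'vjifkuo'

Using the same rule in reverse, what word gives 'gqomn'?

In oxide: o→s is +4, x→c is +5, i→o is +6, d→k is +7 — the shift increases by 1 each position. Each letter shifts forward by (position + 4), i.e. 4, 5, 6, … — the shift grows by one for each successive letter.
Reversing it on gqomn: g−4=c, q−5=l, o−6=i, m−7=f, n−8=f.

cliff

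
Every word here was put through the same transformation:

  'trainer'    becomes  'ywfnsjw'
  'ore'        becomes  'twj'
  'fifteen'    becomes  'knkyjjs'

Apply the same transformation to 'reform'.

wjktwr

It's a constant shift of +5 (ROT5).
On reform: r+5=w, e+5=j, f+5=k, o+5=t, r+5=w, m+5=r.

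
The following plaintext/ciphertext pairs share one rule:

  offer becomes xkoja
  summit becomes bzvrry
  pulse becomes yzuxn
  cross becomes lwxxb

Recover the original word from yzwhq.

punch

Shifts by position in offer: pos 0: o→x (+9), pos 1: f→k (+5), pos 2: f→o (+9), pos 3: e→j (+5) — repeating every 2. A repeating key of period 2 is used — shifts +9, +5 over and over.
Reversing it on yzwhq: y−9=p, z−5=u, w−9=n, h−5=c, q−9=h.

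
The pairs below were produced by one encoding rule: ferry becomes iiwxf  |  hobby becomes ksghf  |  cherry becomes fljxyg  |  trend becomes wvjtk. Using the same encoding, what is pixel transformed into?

smcks

In ferry: f→i is +3, e→i is +4, r→w is +5, r→x is +6 — the shift increases by 1 each position. Each letter shifts forward by (position + 3), i.e. 3, 4, 5, … — the shift grows by one for each successive letter.
Applying it to pixel: p+3=s, i+4=m, x+5=c, e+6=k, l+7=s.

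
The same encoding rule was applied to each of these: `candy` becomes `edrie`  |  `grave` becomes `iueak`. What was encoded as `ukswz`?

The shift increases by 1 at each position, starting from +2: 2, 3, 4, ….
Reversing it on ukswz: u−2=s, k−3=h, s−4=o, w−5=r, z−6=t.

short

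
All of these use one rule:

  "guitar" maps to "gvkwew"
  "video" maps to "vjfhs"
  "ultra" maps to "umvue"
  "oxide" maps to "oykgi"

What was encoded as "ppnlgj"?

police

In guitar: g→g is +0, u→v is +1, i→k is +2, t→w is +3 — the shift increases by 1 each position. Letter i (0-indexed) is shifted by i+0, so successive shifts are 0, 1, 2, ….
Decoding ppnlgj: p−0=p, p−1=o, n−2=l, l−3=i, g−4=c, j−5=e.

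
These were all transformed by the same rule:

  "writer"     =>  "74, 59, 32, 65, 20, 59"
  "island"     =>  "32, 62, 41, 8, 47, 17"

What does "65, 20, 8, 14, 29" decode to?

teach

w(#23)→74 and r(#18)→59: differences scale by 3, so n = 3·pos + 5. The formula is n = 3×(alphabet index, a=1) + 5.
Reversing it on 65, 20, 8, 14, 29: 65→(65−5)÷3=20=t, 20→(20−5)÷3=5=e, 8→(8−5)÷3=1=a, 14→(14−5)÷3=3=c, 29→(29−5)÷3=8=h.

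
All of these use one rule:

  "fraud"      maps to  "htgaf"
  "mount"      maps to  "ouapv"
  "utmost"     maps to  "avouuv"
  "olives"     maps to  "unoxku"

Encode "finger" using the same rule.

hopikt

Two shifts are in play — +6 for a/e/i/o/u, +2 for every other letter.
On finger: f(cons)+2=h, i(vowel)+6=o, n(cons)+2=p, g(cons)+2=i, e(vowel)+6=k, r(cons)+2=t.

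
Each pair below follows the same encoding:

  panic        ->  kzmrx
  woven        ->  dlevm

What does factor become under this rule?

Each pair mirrors across the alphabet (p↔k, a↔z, n↔m): positions sum to 25. Letters are reflected about the middle of the alphabet (position → 25−position): Atbash.
Applying it to factor: f↔u, a↔z, c↔x, t↔g, o↔l, r↔i.

uzxgli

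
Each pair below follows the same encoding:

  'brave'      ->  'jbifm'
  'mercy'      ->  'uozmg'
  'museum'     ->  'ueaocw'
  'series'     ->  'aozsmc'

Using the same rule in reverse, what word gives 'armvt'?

The shifts repeat in a cycle of length 2: positions 0,1,… shift by +8, +10, then the pattern repeats.
Decoding armvt: a−8=s, r−10=h, m−8=e, v−10=l, t−8=l.

shell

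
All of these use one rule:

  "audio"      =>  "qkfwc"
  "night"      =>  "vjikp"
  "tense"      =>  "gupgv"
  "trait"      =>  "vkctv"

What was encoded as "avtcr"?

The word is reversed, then every letter is shifted forward by 2.
Decoding avtcr: shift back: a−2=y, v−2=t, t−2=r, c−2=a, r−2=p → ytrap; then reverse → party.

party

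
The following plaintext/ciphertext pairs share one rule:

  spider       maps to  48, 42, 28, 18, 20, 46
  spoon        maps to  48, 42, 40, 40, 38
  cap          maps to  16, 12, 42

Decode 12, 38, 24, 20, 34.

s(#19)→48 and p(#16)→42: differences scale by 2, so n = 2·pos + 10. With a=1..z=26, the number is 2·pos + 10.
Reversing it on 12, 38, 24, 20, 34: 12→(12−10)÷2=1=a, 38→(38−10)÷2=14=n, 24→(24−10)÷2=7=g, 20→(20−10)÷2=5=e, 34→(34−10)÷2=12=l.

angel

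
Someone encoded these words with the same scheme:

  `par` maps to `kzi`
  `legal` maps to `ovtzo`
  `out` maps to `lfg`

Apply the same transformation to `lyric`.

obirx

Each pair mirrors across the alphabet (p↔k, a↔z, r↔i): positions sum to 25. This is the alphabet-reversal cipher (Atbash): a becomes z, b becomes y, etc.
Applying it to lyric: l↔o, y↔b, r↔i, i↔r, c↔x.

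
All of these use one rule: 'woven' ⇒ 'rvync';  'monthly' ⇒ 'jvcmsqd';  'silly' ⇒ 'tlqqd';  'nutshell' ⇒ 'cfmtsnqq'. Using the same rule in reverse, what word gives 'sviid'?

hobby

Each letter's alphabet position (a=0..z=25) is mapped through 19·x+15 mod 26 — an affine cipher.
Decoding sviid: s(18)→11·(18−15)≡7=h; v(21)→11·(21−15)≡14=o; i(8)→11·(8−15)≡1=b; i(8)→11·(8−15)≡1=b; d(3)→11·(3−15)≡24=y (all mod 26).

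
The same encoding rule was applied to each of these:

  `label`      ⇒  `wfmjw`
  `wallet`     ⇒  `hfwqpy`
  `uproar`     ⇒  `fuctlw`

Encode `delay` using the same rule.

ojwfj

Shifts by position in label: pos 0: l→w (+11), pos 1: a→f (+5), pos 2: b→m (+11), pos 3: e→j (+5) — repeating every 2. It's a Vigenère-style cipher with numeric key [11,5]: position i shifts by key[i mod 2].
Applying it to delay: d+11=o, e+5=j, l+11=w, a+5=f, y+11=j.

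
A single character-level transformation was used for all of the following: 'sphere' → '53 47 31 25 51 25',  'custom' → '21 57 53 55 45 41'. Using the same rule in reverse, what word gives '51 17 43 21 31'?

s(#19)→53 and p(#16)→47: differences scale by 2, so n = 2·pos + 15. With a=1..z=26, the number is 2·pos + 15.
Decoding 51 17 43 21 31: 51→(51−15)÷2=18=r, 17→(17−15)÷2=1=a, 43→(43−15)÷2=14=n, 21→(21−15)÷2=3=c, 31→(31−15)÷2=8=h.

ranch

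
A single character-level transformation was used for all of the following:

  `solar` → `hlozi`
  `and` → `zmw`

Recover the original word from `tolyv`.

Each pair mirrors across the alphabet (s↔h, o↔l, l↔o): positions sum to 25. Letters are reflected about the middle of the alphabet (position → 25−position): Atbash.
Decoding tolyv: t↔g, o↔l, l↔o, y↔b, v↔e.

globe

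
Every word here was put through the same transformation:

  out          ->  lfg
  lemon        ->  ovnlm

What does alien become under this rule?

zorvm

Each pair mirrors across the alphabet (o↔l, u↔f, t↔g): positions sum to 25. Each letter is replaced by its mirror in the alphabet: a↔z, b↔y, c↔x, and so on (the Atbash cipher).
For alien: a↔z, l↔o, i↔r, e↔v, n↔m.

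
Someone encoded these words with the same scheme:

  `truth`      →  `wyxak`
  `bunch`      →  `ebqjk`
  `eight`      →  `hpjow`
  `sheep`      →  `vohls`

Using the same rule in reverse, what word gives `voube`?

shrub

A repeating key of period 2 is used — shifts +3, +7 over and over.
Reversing it on voube: v−3=s, o−7=h, u−3=r, b−7=u, e−3=b.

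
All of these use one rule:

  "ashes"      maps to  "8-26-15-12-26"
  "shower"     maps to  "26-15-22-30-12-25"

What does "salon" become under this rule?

26-8-19-22-21

a is letter #1 and maps to 8: an offset of 7. The number is (letter's place in the alphabet, a=1) + 7.
Applying it to salon: s=19→26, a=1→8, l=12→19, o=15→22, n=14→21.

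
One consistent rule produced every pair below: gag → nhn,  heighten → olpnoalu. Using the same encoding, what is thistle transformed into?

Compare letters: g→n is +7, a→h is +7, g→n is +7 — a constant shift. Every letter moves 7 places later in the alphabet, wrapping around z→a.
For thistle: t+7=a, h+7=o, i+7=p, s+7=z, t+7=a, l+7=s, e+7=l.

aopzasl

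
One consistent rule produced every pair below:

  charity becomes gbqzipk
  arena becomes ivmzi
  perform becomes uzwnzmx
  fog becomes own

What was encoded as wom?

The output letters match the input read backwards, each shifted +8: charity reversed is ytirahc. The word is reversed, then every letter is shifted forward by 8.
Decoding wom: shift back: w−8=o, o−8=g, m−8=e → oge; then reverse → ego.

ego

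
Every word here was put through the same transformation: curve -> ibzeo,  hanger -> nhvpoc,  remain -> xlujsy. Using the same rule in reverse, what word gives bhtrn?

valid

In curve: c→i is +6, u→b is +7, r→z is +8, v→e is +9 — the shift increases by 1 each position. Each letter shifts forward by (position + 6), i.e. 6, 7, 8, … — the shift grows by one for each successive letter.
Undoing it on bhtrn: b−6=v, h−7=a, t−8=l, r−9=i, n−10=d.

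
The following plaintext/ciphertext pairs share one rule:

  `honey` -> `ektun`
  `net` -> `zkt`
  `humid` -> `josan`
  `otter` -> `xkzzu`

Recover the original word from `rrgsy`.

The output letters match the input read backwards, each shifted +6: honey reversed is yenoh. Two steps: reverse the string, then apply a Caesar shift of +6.
Decoding rrgsy: shift back: r−6=l, r−6=l, g−6=a, s−6=m, y−6=s → llams; then reverse → small.

small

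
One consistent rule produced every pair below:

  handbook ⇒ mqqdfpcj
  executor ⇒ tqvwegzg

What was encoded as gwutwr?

Read the word backwards and shift each letter +2.
Reversing it on gwutwr: shift back: g−2=e, w−2=u, u−2=s, t−2=r, w−2=u, r−2=p → eusrup; then reverse → pursue.

pursue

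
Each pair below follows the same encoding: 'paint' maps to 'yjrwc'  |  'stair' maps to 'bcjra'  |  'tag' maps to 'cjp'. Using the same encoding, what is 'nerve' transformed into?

Every letter moves 9 places later in the alphabet, wrapping around z→a.
For nerve: n+9=w, e+9=n, r+9=a, v+9=e, e+9=n.

wnaen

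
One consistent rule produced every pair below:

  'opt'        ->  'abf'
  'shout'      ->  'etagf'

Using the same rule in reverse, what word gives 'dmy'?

ram

Compare letters: o→a is +12, p→b is +12, t→f is +12 — a constant shift. Every letter moves 12 places later in the alphabet, wrapping around z→a.
Undoing it on dmy: d−12=r, m−12=a, y−12=m.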